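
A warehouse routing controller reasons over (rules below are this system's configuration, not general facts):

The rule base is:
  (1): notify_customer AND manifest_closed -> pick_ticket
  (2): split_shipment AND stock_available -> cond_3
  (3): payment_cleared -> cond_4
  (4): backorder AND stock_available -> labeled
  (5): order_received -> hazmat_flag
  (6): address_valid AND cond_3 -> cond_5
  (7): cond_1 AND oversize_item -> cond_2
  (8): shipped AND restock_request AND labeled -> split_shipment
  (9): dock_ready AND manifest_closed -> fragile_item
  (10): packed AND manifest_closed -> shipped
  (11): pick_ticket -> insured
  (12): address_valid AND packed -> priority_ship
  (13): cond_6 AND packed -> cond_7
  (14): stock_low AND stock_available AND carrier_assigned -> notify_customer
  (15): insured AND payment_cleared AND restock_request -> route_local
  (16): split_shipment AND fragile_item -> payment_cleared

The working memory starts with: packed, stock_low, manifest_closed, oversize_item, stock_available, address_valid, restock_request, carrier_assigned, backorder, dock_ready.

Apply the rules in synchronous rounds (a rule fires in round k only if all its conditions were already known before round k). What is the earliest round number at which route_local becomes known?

Round 1 — (4), (9), (10), (12), (14), derive labeled, fragile_item, shipped, priority_ship, notify_customer.
Round 2 — (1), (8), derive pick_ticket, split_shipment.
Round 3 — (2), (11), (16), derive cond_3, insured, payment_cleared.
Round 4 — (3), (6), (15), derive cond_4, cond_5, route_local.
route_local first appears in round 4.

4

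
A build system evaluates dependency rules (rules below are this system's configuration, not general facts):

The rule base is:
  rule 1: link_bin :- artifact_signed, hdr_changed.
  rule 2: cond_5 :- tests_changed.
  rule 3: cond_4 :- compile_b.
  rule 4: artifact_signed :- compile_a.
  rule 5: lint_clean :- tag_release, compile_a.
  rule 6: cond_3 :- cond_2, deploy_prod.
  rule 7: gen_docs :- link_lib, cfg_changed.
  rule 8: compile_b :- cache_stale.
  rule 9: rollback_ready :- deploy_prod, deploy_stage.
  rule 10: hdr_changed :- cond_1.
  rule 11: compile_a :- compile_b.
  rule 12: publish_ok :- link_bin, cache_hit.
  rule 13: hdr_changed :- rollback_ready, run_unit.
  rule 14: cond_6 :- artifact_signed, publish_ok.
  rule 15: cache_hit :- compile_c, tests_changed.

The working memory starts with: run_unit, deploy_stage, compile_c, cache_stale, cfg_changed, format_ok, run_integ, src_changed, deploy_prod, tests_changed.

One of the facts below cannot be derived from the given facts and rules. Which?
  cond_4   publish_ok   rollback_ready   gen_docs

Round 1 fires rule 2, rule 8, rule 9, rule 15, giving cond_5, compile_b, rollback_ready, cache_hit.
Round 2 fires rule 3, rule 11, rule 13, giving cond_4, compile_a, hdr_changed.
Round 3 fires rule 4, giving artifact_signed.
Round 4 fires rule 1, giving link_bin.
Round 5 fires rule 12, giving publish_ok.
Round 6 fires rule 14, giving cond_6.
Derived: publish_ok (round 5), cond_4 (round 2), rollback_ready (round 1). gen_docs never appears in any round.

gen_docs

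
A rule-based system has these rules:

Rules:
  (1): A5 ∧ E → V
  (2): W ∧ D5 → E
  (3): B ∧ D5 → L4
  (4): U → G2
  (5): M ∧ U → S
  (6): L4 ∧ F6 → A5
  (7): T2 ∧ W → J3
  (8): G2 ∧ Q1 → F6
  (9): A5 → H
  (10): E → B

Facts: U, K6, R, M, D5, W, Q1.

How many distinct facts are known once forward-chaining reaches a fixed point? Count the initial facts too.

Round 1 fires (2), (4), (5), giving E, G2, S.
Round 2 fires (8), (10), giving F6, B.
Round 3 fires (3), giving L4.
Round 4 fires (6), giving A5.
Round 5 fires (1), (9), giving V, H.
Closure: {A5, B, D5, E, F6, G2, H, K6, L4, M, Q1, R, S, U, V, W} — 16 facts.

16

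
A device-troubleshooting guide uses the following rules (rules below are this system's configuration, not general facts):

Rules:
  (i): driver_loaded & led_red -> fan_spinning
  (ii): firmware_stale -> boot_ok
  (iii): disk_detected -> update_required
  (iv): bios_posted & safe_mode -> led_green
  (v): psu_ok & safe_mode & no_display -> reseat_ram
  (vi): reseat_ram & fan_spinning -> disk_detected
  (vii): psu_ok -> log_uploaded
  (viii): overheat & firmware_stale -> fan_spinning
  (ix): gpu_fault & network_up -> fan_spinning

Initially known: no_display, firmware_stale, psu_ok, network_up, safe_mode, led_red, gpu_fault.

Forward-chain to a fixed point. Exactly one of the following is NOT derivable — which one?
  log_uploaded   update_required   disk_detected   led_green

Round 1 fires (ii), (v), (vii), (ix), giving boot_ok, reseat_ram, log_uploaded, fan_spinning.
Round 2 fires (vi), giving disk_detected.
Round 3 fires (iii), giving update_required.
Derived: update_required (round 3), log_uploaded (round 1), disk_detected (round 2). led_green never appears in any round.

led_green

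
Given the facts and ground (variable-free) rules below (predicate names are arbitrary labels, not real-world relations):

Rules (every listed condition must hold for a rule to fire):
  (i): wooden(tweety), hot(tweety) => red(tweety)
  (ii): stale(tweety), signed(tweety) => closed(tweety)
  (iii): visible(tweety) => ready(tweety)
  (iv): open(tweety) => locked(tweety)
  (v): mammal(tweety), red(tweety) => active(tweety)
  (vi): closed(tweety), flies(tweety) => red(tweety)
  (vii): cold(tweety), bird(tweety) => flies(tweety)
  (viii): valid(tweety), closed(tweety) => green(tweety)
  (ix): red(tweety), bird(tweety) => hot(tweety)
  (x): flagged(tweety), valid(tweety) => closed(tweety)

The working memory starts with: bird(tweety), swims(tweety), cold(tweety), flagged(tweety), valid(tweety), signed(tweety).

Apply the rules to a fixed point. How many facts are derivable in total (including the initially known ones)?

[1] (vii) [cold(tweety), bird(tweety) => flies(tweety)]; (x) [flagged(tweety), valid(tweety) => closed(tweety)]. ⇒ new: flies(tweety), closed(tweety).
[2] (vi) [closed(tweety), flies(tweety) => red(tweety)]; (viii) [valid(tweety), closed(tweety) => green(tweety)]. ⇒ new: red(tweety), green(tweety).
[3] (ix) [red(tweety), bird(tweety) => hot(tweety)]. ⇒ new: hot(tweety).
Closure: {bird(tweety), closed(tweety), cold(tweety), flagged(tweety), flies(tweety), green(tweety), hot(tweety), red(tweety), signed(tweety), swims(tweety), valid(tweety)} — 11 facts.

11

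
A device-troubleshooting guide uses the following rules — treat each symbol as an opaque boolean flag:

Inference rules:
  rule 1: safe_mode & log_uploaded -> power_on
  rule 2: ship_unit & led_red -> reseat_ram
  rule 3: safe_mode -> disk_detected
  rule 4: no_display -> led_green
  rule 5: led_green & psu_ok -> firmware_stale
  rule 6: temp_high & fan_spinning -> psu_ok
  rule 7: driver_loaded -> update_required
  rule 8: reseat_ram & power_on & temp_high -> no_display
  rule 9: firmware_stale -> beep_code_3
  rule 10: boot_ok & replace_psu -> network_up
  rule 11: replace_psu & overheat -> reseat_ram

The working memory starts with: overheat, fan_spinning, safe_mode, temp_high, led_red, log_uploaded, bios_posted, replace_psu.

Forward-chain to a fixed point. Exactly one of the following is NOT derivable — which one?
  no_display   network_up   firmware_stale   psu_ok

[1] rule 1 [safe_mode & log_uploaded -> power_on]; rule 3 [safe_mode -> disk_detected]; rule 6 [temp_high & fan_spinning -> psu_ok]; rule 11 [replace_psu & overheat -> reseat_ram]. ⇒ new: power_on, disk_detected, psu_ok, reseat_ram.
[2] rule 8 [reseat_ram & power_on & temp_high -> no_display]. ⇒ new: no_display.
[3] rule 4 [no_display -> led_green]. ⇒ new: led_green.
[4] rule 5 [led_green & psu_ok -> firmware_stale]. ⇒ new: firmware_stale.
[5] rule 9 [firmware_stale -> beep_code_3]. ⇒ new: beep_code_3.
Derived: firmware_stale (round 4), no_display (round 2), psu_ok (round 1). network_up never appears in any round.

network_up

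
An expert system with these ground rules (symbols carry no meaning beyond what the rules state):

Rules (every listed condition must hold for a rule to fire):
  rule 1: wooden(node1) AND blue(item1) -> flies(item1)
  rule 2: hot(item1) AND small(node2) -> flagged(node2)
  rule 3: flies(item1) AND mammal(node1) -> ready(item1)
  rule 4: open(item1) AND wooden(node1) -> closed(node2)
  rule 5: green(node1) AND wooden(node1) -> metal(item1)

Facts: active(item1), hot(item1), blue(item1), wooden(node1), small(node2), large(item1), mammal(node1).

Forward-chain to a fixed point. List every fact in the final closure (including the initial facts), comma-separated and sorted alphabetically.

active(item1), blue(item1), flagged(node2), flies(item1), hot(item1), large(item1), mammal(node1), ready(item1), small(node2), wooden(node1)

Round 1: rule 1 [wooden(node1) AND blue(item1) -> flies(item1)]; rule 2 [hot(item1) AND small(node2) -> flagged(node2)]. New: flies(item1), flagged(node2).
Round 2: rule 3 [flies(item1) AND mammal(node1) -> ready(item1)]. New: ready(item1).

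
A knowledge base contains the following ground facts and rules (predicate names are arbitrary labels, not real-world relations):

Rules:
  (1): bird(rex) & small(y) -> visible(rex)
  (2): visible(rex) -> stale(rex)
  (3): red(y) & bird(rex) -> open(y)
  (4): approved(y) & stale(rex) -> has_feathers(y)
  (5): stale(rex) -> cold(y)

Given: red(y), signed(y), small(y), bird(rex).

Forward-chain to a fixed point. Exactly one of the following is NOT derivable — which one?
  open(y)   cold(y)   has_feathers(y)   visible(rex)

has_feathers(y)

Round 1 fires (1), (3), giving visible(rex), open(y).
Round 2 fires (2), giving stale(rex).
Round 3 fires (5), giving cold(y).
Derived: visible(rex) (round 1), cold(y) (round 3), open(y) (round 1). has_feathers(y) never appears in any round.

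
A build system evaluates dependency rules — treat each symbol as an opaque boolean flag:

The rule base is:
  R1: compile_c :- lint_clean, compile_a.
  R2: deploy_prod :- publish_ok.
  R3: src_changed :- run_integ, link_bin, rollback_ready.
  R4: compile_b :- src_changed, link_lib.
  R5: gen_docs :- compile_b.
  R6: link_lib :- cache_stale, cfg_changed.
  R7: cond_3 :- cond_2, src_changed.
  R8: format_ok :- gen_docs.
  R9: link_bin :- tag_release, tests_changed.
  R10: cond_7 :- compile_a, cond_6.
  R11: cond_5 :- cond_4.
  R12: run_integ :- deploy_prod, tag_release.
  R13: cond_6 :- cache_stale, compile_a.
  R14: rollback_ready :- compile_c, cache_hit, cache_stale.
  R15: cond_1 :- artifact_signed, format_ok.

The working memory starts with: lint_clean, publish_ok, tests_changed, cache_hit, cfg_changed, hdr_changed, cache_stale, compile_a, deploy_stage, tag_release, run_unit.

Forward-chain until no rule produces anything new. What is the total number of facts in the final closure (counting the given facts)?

23

Round 1 fires R1, R2, R6, R9, R13, giving compile_c, deploy_prod, link_lib, link_bin, cond_6.
Round 2 fires R10, R12, R14, giving cond_7, run_integ, rollback_ready.
Round 3 fires R3, giving src_changed.
Round 4 fires R4, giving compile_b.
Round 5 fires R5, giving gen_docs.
Round 6 fires R8, giving format_ok.
Closure: {cache_hit, cache_stale, cfg_changed, compile_a, compile_b, compile_c, cond_6, cond_7, deploy_prod, deploy_stage, format_ok, gen_docs, hdr_changed, link_bin, link_lib, lint_clean, publish_ok, rollback_ready, run_integ, run_unit, src_changed, tag_release, tests_changed} — 23 facts.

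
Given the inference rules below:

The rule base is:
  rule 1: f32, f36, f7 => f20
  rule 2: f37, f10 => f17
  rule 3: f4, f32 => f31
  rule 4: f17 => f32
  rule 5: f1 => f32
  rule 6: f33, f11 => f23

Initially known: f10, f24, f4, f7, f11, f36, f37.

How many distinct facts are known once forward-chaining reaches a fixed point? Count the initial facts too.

Round 1 fires rule 2, giving f17.
Round 2 fires rule 4, giving f32.
Round 3 fires rule 1, rule 3, giving f20, f31.
Closure: {f10, f11, f17, f20, f24, f31, f32, f36, f37, f4, f7} — 11 facts.

11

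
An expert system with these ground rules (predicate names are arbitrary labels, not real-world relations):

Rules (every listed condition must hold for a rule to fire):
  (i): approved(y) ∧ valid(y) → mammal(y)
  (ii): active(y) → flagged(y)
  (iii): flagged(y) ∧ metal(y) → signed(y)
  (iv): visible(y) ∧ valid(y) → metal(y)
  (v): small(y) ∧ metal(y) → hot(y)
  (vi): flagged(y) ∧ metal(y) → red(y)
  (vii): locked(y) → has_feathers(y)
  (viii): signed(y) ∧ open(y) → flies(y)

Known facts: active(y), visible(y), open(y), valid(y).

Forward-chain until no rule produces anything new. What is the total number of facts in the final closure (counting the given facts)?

Round 1 fires (ii), (iv), giving flagged(y), metal(y).
Round 2 fires (iii), (vi), giving signed(y), red(y).
Round 3 fires (viii), giving flies(y).
Closure: {active(y), flagged(y), flies(y), metal(y), open(y), red(y), signed(y), valid(y), visible(y)} — 9 facts.

9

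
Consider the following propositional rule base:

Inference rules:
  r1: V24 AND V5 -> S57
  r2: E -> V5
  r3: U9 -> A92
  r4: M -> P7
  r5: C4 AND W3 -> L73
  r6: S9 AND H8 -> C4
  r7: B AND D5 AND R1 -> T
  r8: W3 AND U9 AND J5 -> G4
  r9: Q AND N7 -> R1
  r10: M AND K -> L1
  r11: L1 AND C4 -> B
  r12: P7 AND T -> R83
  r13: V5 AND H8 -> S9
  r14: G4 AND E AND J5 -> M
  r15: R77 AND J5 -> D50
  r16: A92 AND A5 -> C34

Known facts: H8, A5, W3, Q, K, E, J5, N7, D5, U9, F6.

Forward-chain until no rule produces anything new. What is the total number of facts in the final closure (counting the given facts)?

Round 1 — r2, r3, r8, r9, derive V5, A92, G4, R1.
Round 2 — r13, r14, r16, derive S9, M, C34.
Round 3 — r4, r6, r10, derive P7, C4, L1.
Round 4 — r5, r11, derive L73, B.
Round 5 — r7, derive T.
Round 6 — r12, derive R83.
Closure: {A5, A92, B, C34, C4, D5, E, F6, G4, H8, J5, K, L1, L73, M, N7, P7, Q, R1, R83, S9, T, U9, V5, W3} — 25 facts.

25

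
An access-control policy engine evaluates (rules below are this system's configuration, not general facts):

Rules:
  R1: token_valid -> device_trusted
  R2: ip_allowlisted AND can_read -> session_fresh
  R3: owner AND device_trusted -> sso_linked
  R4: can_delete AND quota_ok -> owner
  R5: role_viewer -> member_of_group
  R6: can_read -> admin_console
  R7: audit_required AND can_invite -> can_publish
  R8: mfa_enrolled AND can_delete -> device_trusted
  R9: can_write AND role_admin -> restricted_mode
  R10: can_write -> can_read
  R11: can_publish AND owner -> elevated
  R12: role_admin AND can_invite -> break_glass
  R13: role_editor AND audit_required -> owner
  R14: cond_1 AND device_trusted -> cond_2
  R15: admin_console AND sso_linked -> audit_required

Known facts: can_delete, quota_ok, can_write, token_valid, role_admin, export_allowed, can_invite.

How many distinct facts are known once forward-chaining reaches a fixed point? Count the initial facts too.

17

Round 1 fires R1, R4, R9, R10, R12, giving device_trusted, owner, restricted_mode, can_read, break_glass.
Round 2 fires R3, R6, giving sso_linked, admin_console.
Round 3 fires R15, giving audit_required.
Round 4 fires R7, giving can_publish.
Round 5 fires R11, giving elevated.
Closure: {admin_console, audit_required, break_glass, can_delete, can_invite, can_publish, can_read, can_write, device_trusted, elevated, export_allowed, owner, quota_ok, restricted_mode, role_admin, sso_linked, token_valid} — 17 facts.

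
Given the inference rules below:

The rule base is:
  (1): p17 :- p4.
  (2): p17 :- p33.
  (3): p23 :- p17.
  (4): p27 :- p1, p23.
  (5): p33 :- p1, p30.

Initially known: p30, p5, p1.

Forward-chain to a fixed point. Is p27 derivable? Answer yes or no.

yes

[1] (5) [p33 :- p1, p30.]. ⇒ new: p33.
[2] (2) [p17 :- p33.]. ⇒ new: p17.
[3] (3) [p23 :- p17.]. ⇒ new: p23.
[4] (4) [p27 :- p1, p23.]. ⇒ new: p27.
p27 appears in round 4, so it is derivable.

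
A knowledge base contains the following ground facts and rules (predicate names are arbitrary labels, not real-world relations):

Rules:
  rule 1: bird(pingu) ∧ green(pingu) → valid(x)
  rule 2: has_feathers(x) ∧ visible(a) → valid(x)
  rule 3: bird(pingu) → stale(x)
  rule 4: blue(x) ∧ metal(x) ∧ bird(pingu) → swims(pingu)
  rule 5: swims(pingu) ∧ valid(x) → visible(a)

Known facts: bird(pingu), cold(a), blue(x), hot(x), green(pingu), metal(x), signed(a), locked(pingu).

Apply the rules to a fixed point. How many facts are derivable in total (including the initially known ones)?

12

Round 1 — rule 1, rule 3, rule 4, derive valid(x), stale(x), swims(pingu).
Round 2 — rule 5, derive visible(a).
Closure: {bird(pingu), blue(x), cold(a), green(pingu), hot(x), locked(pingu), metal(x), signed(a), stale(x), swims(pingu), valid(x), visible(a)} — 12 facts.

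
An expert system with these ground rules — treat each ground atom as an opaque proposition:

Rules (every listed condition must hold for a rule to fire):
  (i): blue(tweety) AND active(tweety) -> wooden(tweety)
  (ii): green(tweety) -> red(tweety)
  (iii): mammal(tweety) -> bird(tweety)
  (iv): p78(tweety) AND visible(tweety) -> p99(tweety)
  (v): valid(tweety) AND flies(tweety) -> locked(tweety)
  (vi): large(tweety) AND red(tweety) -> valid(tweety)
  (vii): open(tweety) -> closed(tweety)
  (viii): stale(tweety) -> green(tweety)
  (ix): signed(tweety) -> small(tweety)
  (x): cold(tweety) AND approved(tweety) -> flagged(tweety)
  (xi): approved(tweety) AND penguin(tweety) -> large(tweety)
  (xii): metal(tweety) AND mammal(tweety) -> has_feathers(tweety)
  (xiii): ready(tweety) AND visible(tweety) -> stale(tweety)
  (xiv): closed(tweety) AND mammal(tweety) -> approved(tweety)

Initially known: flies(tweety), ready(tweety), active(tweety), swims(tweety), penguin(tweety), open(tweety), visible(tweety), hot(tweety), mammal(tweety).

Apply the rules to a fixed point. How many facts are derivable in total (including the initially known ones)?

18

Round 1: (iii) [mammal(tweety) -> bird(tweety)]; (vii) [open(tweety) -> closed(tweety)]; (xiii) [ready(tweety) AND visible(tweety) -> stale(tweety)]. Adds bird(tweety), closed(tweety), stale(tweety).
Round 2: (viii) [stale(tweety) -> green(tweety)]; (xiv) [closed(tweety) AND mammal(tweety) -> approved(tweety)]. Adds green(tweety), approved(tweety).
Round 3: (ii) [green(tweety) -> red(tweety)]; (xi) [approved(tweety) AND penguin(tweety) -> large(tweety)]. Adds red(tweety), large(tweety).
Round 4: (vi) [large(tweety) AND red(tweety) -> valid(tweety)]. Adds valid(tweety).
Round 5: (v) [valid(tweety) AND flies(tweety) -> locked(tweety)]. Adds locked(tweety).
Closure: {active(tweety), approved(tweety), bird(tweety), closed(tweety), flies(tweety), green(tweety), hot(tweety), large(tweety), locked(tweety), mammal(tweety), open(tweety), penguin(tweety), ready(tweety), red(tweety), stale(tweety), swims(tweety), valid(tweety), visible(tweety)} — 18 facts.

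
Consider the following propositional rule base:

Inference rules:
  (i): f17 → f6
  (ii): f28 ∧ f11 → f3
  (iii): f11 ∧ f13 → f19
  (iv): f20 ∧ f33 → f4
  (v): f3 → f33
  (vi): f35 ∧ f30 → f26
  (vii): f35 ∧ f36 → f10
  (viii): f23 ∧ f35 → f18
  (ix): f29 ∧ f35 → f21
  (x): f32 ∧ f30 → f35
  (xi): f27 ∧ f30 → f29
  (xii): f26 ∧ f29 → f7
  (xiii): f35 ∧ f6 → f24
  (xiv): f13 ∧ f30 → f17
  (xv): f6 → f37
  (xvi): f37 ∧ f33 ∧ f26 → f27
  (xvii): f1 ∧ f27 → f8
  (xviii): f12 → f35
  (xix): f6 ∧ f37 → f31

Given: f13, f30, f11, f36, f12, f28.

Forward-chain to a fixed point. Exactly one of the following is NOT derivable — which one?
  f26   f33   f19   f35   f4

f4

Round 1 fires (ii), (iii), (xiv), (xviii), giving f3, f19, f17, f35.
Round 2 fires (i), (v), (vi), (vii), giving f6, f33, f26, f10.
Round 3 fires (xiii), (xv), giving f24, f37.
Round 4 fires (xvi), (xix), giving f27, f31.
Round 5 fires (xi), giving f29.
Round 6 fires (ix), (xii), giving f21, f7.
Derived: f35 (round 1), f26 (round 2), f33 (round 2), f19 (round 1). f4 never appears in any round.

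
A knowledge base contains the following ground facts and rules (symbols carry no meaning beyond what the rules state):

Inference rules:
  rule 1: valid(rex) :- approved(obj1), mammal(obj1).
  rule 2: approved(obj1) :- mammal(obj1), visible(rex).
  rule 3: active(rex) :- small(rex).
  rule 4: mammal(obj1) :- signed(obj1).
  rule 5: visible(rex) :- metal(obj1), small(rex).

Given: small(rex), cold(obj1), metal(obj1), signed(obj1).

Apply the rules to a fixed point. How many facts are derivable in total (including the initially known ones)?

9

[1] rule 3 [active(rex) :- small(rex).]; rule 4 [mammal(obj1) :- signed(obj1).]; rule 5 [visible(rex) :- metal(obj1), small(rex).]. ⇒ new: active(rex), mammal(obj1), visible(rex).
[2] rule 2 [approved(obj1) :- mammal(obj1), visible(rex).]. ⇒ new: approved(obj1).
[3] rule 1 [valid(rex) :- approved(obj1), mammal(obj1).]. ⇒ new: valid(rex).
Closure: {active(rex), approved(obj1), cold(obj1), mammal(obj1), metal(obj1), signed(obj1), small(rex), valid(rex), visible(rex)} — 9 facts.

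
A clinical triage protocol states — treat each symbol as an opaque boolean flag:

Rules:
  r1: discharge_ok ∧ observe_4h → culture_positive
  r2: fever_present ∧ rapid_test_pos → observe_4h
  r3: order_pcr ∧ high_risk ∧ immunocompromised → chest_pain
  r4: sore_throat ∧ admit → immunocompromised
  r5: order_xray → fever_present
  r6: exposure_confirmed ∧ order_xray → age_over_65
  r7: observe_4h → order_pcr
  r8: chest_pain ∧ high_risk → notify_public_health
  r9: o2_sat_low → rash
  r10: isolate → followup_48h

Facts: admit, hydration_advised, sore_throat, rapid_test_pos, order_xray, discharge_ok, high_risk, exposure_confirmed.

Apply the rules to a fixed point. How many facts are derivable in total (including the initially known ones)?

[1] r4 [sore_throat ∧ admit → immunocompromised]; r5 [order_xray → fever_present]; r6 [exposure_confirmed ∧ order_xray → age_over_65]. ⇒ new: immunocompromised, fever_present, age_over_65.
[2] r2 [fever_present ∧ rapid_test_pos → observe_4h]. ⇒ new: observe_4h.
[3] r1 [discharge_ok ∧ observe_4h → culture_positive]; r7 [observe_4h → order_pcr]. ⇒ new: culture_positive, order_pcr.
[4] r3 [order_pcr ∧ high_risk ∧ immunocompromised → chest_pain]. ⇒ new: chest_pain.
[5] r8 [chest_pain ∧ high_risk → notify_public_health]. ⇒ new: notify_public_health.
Closure: {admit, age_over_65, chest_pain, culture_positive, discharge_ok, exposure_confirmed, fever_present, high_risk, hydration_advised, immunocompromised, notify_public_health, observe_4h, order_pcr, order_xray, rapid_test_pos, sore_throat} — 16 facts.

16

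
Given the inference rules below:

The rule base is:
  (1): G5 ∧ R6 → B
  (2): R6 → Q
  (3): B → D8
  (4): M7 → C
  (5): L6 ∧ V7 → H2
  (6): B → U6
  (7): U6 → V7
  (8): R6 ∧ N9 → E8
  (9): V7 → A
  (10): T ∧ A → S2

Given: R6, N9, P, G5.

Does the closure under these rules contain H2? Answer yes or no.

no

[1] (1) [G5 ∧ R6 → B]; (2) [R6 → Q]; (8) [R6 ∧ N9 → E8]. ⇒ new: B, Q, E8.
[2] (3) [B → D8]; (6) [B → U6]. ⇒ new: D8, U6.
[3] (7) [U6 → V7]. ⇒ new: V7.
[4] (9) [V7 → A]. ⇒ new: A.
Fixed point reached. H2 is concluded only by (5); (5) needs L6 (never derived).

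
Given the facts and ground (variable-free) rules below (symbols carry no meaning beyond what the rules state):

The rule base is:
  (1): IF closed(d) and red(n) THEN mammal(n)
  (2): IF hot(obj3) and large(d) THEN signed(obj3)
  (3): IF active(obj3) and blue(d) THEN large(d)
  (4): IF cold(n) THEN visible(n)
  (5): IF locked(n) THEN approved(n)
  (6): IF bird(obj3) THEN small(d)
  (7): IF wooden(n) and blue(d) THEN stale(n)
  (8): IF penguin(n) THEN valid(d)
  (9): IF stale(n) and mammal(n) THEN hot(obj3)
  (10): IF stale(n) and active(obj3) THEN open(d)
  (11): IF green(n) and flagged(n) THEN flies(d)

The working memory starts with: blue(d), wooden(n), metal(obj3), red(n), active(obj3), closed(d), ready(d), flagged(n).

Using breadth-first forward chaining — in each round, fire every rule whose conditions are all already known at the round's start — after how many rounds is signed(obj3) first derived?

3

Round 1: (1) [IF closed(d) and red(n) THEN mammal(n)]; (3) [IF active(obj3) and blue(d) THEN large(d)]; (7) [IF wooden(n) and blue(d) THEN stale(n)]. Adds mammal(n), large(d), stale(n).
Round 2: (9) [IF stale(n) and mammal(n) THEN hot(obj3)]; (10) [IF stale(n) and active(obj3) THEN open(d)]. Adds hot(obj3), open(d).
Round 3: (2) [IF hot(obj3) and large(d) THEN signed(obj3)]. Adds signed(obj3).
signed(obj3) first appears in round 3.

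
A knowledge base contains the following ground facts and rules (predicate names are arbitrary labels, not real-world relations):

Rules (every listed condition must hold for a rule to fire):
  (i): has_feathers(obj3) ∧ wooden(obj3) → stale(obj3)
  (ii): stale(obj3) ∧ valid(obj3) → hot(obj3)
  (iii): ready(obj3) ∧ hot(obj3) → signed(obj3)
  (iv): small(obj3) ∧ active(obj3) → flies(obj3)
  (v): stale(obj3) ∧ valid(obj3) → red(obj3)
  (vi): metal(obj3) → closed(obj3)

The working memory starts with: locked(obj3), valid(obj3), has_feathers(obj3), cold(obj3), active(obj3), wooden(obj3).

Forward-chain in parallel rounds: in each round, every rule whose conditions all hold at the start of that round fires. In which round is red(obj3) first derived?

2

Round 1: (i) [has_feathers(obj3) ∧ wooden(obj3) → stale(obj3)]. New: stale(obj3).
Round 2: (ii) [stale(obj3) ∧ valid(obj3) → hot(obj3)]; (v) [stale(obj3) ∧ valid(obj3) → red(obj3)]. New: hot(obj3), red(obj3).
red(obj3) first appears in round 2.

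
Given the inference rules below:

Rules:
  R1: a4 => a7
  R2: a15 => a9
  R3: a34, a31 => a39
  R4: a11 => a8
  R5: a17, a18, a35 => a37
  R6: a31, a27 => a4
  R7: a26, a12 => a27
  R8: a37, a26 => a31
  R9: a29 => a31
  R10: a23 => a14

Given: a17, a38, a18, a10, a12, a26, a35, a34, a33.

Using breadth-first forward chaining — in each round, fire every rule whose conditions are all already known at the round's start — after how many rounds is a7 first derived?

4

Round 1 — R5, R7, derive a37, a27.
Round 2 — R8, derive a31.
Round 3 — R3, R6, derive a39, a4.
Round 4 — R1, derive a7.
a7 first appears in round 4.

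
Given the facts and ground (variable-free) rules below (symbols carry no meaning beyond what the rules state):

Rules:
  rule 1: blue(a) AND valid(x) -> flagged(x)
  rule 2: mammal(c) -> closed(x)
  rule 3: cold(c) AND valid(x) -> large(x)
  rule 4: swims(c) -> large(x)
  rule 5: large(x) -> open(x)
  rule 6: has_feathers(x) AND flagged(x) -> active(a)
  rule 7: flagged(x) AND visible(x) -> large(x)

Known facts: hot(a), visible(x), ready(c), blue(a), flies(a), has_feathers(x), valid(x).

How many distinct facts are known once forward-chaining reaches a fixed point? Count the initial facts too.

[1] rule 1 [blue(a) AND valid(x) -> flagged(x)]. ⇒ new: flagged(x).
[2] rule 6 [has_feathers(x) AND flagged(x) -> active(a)]; rule 7 [flagged(x) AND visible(x) -> large(x)]. ⇒ new: active(a), large(x).
[3] rule 5 [large(x) -> open(x)]. ⇒ new: open(x).
Closure: {active(a), blue(a), flagged(x), flies(a), has_feathers(x), hot(a), large(x), open(x), ready(c), valid(x), visible(x)} — 11 facts.

11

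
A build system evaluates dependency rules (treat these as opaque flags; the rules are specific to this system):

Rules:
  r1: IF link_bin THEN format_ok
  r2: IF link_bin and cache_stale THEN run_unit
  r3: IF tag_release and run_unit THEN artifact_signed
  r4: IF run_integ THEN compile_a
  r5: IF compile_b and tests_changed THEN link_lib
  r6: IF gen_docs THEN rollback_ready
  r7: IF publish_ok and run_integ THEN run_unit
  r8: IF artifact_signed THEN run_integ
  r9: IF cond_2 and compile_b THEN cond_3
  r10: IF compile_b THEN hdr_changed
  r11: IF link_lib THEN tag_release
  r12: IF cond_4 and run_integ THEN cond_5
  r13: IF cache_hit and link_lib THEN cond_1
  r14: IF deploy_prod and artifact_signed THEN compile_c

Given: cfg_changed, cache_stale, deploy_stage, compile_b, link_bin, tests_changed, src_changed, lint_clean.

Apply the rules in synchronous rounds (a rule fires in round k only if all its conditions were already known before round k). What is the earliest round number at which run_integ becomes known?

4

Round 1: r1 [IF link_bin THEN format_ok]; r2 [IF link_bin and cache_stale THEN run_unit]; r5 [IF compile_b and tests_changed THEN link_lib]; r10 [IF compile_b THEN hdr_changed]. New: format_ok, run_unit, link_lib, hdr_changed.
Round 2: r11 [IF link_lib THEN tag_release]. New: tag_release.
Round 3: r3 [IF tag_release and run_unit THEN artifact_signed]. New: artifact_signed.
Round 4: r8 [IF artifact_signed THEN run_integ]. New: run_integ.
run_integ first appears in round 4.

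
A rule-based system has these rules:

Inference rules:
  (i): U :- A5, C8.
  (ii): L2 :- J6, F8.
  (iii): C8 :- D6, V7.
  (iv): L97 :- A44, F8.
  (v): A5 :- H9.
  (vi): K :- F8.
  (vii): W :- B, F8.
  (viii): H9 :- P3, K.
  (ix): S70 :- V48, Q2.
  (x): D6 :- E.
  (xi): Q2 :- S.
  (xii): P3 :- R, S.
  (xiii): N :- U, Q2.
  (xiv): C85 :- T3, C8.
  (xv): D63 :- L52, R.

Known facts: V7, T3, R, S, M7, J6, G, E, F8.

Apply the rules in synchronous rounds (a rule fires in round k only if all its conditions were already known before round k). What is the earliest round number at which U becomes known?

4

Round 1: (ii) [L2 :- J6, F8.]; (vi) [K :- F8.]; (x) [D6 :- E.]; (xi) [Q2 :- S.]; (xii) [P3 :- R, S.]. New: L2, K, D6, Q2, P3.
Round 2: (iii) [C8 :- D6, V7.]; (viii) [H9 :- P3, K.]. New: C8, H9.
Round 3: (v) [A5 :- H9.]; (xiv) [C85 :- T3, C8.]. New: A5, C85.
Round 4: (i) [U :- A5, C8.]. New: U.
U first appears in round 4.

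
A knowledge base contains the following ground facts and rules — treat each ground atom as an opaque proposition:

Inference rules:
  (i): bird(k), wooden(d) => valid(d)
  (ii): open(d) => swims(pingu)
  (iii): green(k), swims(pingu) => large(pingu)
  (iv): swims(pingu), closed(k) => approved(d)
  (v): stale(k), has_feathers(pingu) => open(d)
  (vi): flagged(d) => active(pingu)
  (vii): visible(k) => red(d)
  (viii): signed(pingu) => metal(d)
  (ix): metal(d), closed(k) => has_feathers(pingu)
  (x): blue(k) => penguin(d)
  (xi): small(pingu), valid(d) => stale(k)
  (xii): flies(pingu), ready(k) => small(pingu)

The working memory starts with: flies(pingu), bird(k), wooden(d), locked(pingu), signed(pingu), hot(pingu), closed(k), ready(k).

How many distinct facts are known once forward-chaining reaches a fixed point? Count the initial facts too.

Round 1: (i) [bird(k), wooden(d) => valid(d)]; (viii) [signed(pingu) => metal(d)]; (xii) [flies(pingu), ready(k) => small(pingu)]. New: valid(d), metal(d), small(pingu).
Round 2: (ix) [metal(d), closed(k) => has_feathers(pingu)]; (xi) [small(pingu), valid(d) => stale(k)]. New: has_feathers(pingu), stale(k).
Round 3: (v) [stale(k), has_feathers(pingu) => open(d)]. New: open(d).
Round 4: (ii) [open(d) => swims(pingu)]. New: swims(pingu).
Round 5: (iv) [swims(pingu), closed(k) => approved(d)]. New: approved(d).
Closure: {approved(d), bird(k), closed(k), flies(pingu), has_feathers(pingu), hot(pingu), locked(pingu), metal(d), open(d), ready(k), signed(pingu), small(pingu), stale(k), swims(pingu), valid(d), wooden(d)} — 16 facts.

16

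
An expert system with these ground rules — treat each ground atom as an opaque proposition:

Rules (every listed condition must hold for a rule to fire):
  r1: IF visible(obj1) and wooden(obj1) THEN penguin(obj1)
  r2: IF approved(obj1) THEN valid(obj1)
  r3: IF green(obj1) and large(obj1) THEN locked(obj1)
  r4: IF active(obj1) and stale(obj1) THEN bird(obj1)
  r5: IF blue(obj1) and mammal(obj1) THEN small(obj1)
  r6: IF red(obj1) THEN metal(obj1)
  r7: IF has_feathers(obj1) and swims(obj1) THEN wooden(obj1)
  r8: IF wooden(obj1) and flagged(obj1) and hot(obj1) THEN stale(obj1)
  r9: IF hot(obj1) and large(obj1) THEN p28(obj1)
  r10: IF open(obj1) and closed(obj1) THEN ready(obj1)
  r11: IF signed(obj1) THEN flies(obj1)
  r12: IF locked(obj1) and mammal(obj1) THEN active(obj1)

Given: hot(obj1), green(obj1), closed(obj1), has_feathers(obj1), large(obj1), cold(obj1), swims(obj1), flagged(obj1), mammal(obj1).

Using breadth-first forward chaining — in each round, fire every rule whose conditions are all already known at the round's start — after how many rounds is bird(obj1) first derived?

3

Round 1: r3 [IF green(obj1) and large(obj1) THEN locked(obj1)]; r7 [IF has_feathers(obj1) and swims(obj1) THEN wooden(obj1)]; r9 [IF hot(obj1) and large(obj1) THEN p28(obj1)]. Adds locked(obj1), wooden(obj1), p28(obj1).
Round 2: r8 [IF wooden(obj1) and flagged(obj1) and hot(obj1) THEN stale(obj1)]; r12 [IF locked(obj1) and mammal(obj1) THEN active(obj1)]. Adds stale(obj1), active(obj1).
Round 3: r4 [IF active(obj1) and stale(obj1) THEN bird(obj1)]. Adds bird(obj1).
bird(obj1) first appears in round 3.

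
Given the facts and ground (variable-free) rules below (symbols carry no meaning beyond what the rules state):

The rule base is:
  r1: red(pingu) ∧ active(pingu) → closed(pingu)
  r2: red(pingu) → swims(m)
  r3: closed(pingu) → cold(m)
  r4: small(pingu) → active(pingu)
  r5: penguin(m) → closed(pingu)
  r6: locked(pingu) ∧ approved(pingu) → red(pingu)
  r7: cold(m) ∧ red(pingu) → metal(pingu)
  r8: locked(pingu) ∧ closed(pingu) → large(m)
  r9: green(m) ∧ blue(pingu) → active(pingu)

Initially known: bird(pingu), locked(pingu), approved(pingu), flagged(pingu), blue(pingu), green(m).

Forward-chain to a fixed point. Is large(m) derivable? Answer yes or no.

[1] r6 [locked(pingu) ∧ approved(pingu) → red(pingu)]; r9 [green(m) ∧ blue(pingu) → active(pingu)]. ⇒ new: red(pingu), active(pingu).
[2] r1 [red(pingu) ∧ active(pingu) → closed(pingu)]; r2 [red(pingu) → swims(m)]. ⇒ new: closed(pingu), swims(m).
[3] r3 [closed(pingu) → cold(m)]; r8 [locked(pingu) ∧ closed(pingu) → large(m)]. ⇒ new: cold(m), large(m).
[4] r7 [cold(m) ∧ red(pingu) → metal(pingu)]. ⇒ new: metal(pingu).
large(m) appears in round 3, so it is derivable.

yes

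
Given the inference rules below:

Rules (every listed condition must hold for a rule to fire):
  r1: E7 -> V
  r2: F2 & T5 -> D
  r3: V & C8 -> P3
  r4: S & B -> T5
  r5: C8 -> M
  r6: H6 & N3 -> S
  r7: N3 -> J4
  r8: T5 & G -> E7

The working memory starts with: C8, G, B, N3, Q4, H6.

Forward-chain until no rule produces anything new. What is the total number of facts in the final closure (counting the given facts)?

Round 1 fires r5, r6, r7, giving M, S, J4.
Round 2 fires r4, giving T5.
Round 3 fires r8, giving E7.
Round 4 fires r1, giving V.
Round 5 fires r3, giving P3.
Closure: {B, C8, E7, G, H6, J4, M, N3, P3, Q4, S, T5, V} — 13 facts.

13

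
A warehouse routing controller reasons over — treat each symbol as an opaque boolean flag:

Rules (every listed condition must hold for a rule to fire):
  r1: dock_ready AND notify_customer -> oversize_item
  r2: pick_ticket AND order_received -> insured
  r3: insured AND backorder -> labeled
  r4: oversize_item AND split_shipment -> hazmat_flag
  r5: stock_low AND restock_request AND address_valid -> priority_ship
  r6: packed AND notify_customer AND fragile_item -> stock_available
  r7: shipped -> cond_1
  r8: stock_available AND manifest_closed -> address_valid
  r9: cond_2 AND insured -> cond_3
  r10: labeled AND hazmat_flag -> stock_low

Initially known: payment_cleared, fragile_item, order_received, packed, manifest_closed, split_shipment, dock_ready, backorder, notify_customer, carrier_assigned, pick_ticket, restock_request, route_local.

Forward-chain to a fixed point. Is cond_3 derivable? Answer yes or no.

Round 1: r1 [dock_ready AND notify_customer -> oversize_item]; r2 [pick_ticket AND order_received -> insured]; r6 [packed AND notify_customer AND fragile_item -> stock_available]. New: oversize_item, insured, stock_available.
Round 2: r3 [insured AND backorder -> labeled]; r4 [oversize_item AND split_shipment -> hazmat_flag]; r8 [stock_available AND manifest_closed -> address_valid]. New: labeled, hazmat_flag, address_valid.
Round 3: r10 [labeled AND hazmat_flag -> stock_low]. New: stock_low.
Round 4: r5 [stock_low AND restock_request AND address_valid -> priority_ship]. New: priority_ship.
Fixed point reached. cond_3 is concluded only by r9; r9 needs cond_2 (never derived).

no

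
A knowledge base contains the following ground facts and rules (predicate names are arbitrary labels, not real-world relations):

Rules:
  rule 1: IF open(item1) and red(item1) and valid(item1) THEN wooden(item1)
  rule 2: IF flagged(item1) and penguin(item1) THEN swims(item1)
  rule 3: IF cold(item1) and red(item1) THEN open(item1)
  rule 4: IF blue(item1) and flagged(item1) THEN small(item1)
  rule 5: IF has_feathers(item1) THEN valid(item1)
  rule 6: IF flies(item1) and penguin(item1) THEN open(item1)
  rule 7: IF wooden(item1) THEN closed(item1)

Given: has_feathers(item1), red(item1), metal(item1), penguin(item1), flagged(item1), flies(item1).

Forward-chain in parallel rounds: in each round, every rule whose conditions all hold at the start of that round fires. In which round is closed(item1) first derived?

3

Round 1 fires rule 2, rule 5, rule 6, giving swims(item1), valid(item1), open(item1).
Round 2 fires rule 1, giving wooden(item1).
Round 3 fires rule 7, giving closed(item1).
closed(item1) first appears in round 3.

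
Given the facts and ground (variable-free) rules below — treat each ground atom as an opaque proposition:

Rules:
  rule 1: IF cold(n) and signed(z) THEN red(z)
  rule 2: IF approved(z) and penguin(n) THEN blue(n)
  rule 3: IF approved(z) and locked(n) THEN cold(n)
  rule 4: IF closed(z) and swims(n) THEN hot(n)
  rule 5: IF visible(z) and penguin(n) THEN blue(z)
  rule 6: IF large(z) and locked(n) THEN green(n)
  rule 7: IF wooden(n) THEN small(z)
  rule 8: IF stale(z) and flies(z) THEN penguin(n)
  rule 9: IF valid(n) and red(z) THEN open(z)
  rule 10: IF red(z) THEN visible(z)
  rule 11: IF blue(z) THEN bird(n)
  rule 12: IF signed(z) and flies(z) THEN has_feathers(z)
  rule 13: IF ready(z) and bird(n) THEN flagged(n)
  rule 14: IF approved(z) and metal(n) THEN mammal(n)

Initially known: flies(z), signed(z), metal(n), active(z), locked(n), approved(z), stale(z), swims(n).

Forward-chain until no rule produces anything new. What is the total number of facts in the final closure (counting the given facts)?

17

Round 1: rule 3 [IF approved(z) and locked(n) THEN cold(n)]; rule 8 [IF stale(z) and flies(z) THEN penguin(n)]; rule 12 [IF signed(z) and flies(z) THEN has_feathers(z)]; rule 14 [IF approved(z) and metal(n) THEN mammal(n)]. Adds cold(n), penguin(n), has_feathers(z), mammal(n).
Round 2: rule 1 [IF cold(n) and signed(z) THEN red(z)]; rule 2 [IF approved(z) and penguin(n) THEN blue(n)]. Adds red(z), blue(n).
Round 3: rule 10 [IF red(z) THEN visible(z)]. Adds visible(z).
Round 4: rule 5 [IF visible(z) and penguin(n) THEN blue(z)]. Adds blue(z).
Round 5: rule 11 [IF blue(z) THEN bird(n)]. Adds bird(n).
Closure: {active(z), approved(z), bird(n), blue(n), blue(z), cold(n), flies(z), has_feathers(z), locked(n), mammal(n), metal(n), penguin(n), red(z), signed(z), stale(z), swims(n), visible(z)} — 17 facts.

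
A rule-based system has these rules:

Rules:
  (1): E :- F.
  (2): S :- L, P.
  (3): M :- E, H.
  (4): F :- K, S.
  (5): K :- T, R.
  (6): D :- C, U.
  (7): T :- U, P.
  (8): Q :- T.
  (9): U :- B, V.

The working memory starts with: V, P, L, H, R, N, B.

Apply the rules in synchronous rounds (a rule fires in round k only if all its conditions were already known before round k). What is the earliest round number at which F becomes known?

[1] (2) [S :- L, P.]; (9) [U :- B, V.]. ⇒ new: S, U.
[2] (7) [T :- U, P.]. ⇒ new: T.
[3] (5) [K :- T, R.]; (8) [Q :- T.]. ⇒ new: K, Q.
[4] (4) [F :- K, S.]. ⇒ new: F.
F first appears in round 4.

4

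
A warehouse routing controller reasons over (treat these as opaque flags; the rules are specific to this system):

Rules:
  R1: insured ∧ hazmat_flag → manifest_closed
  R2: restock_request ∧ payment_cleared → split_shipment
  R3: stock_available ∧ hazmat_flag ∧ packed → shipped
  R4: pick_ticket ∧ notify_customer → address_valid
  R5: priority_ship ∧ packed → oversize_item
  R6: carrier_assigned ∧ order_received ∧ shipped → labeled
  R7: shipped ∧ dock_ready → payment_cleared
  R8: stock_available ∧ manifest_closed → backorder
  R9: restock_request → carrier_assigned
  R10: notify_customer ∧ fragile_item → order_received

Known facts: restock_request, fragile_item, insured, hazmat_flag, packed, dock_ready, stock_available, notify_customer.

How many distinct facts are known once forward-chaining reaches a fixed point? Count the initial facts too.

16

Round 1: R1 [insured ∧ hazmat_flag → manifest_closed]; R3 [stock_available ∧ hazmat_flag ∧ packed → shipped]; R9 [restock_request → carrier_assigned]; R10 [notify_customer ∧ fragile_item → order_received]. Adds manifest_closed, shipped, carrier_assigned, order_received.
Round 2: R6 [carrier_assigned ∧ order_received ∧ shipped → labeled]; R7 [shipped ∧ dock_ready → payment_cleared]; R8 [stock_available ∧ manifest_closed → backorder]. Adds labeled, payment_cleared, backorder.
Round 3: R2 [restock_request ∧ payment_cleared → split_shipment]. Adds split_shipment.
Closure: {backorder, carrier_assigned, dock_ready, fragile_item, hazmat_flag, insured, labeled, manifest_closed, notify_customer, order_received, packed, payment_cleared, restock_request, shipped, split_shipment, stock_available} — 16 facts.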